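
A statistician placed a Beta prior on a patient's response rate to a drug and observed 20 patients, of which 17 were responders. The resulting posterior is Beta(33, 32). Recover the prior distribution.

Beta(16, 29)

Under Beta–binomial conjugacy the posterior parameters are (α+s, β+f).
Subtract the data counts: 33−17=16, 32−3=29.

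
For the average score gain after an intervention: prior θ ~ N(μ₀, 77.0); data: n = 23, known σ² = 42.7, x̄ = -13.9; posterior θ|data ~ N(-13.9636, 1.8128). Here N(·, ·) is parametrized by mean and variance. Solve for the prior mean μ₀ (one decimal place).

μ₀ = -16.6

The posterior mean is a precision-weighted average: μ_n = (τ₀μ₀ + τ_data·x̄)/(τ₀+τ_data), with τ₀=1/σ₀² and τ_data=n/σ².
Here τ₀ = 1/77.0 = 0.012987 and τ_data = 23/42.7 = 0.538642, so τ_n = 0.551629.
Rearranging for μ₀: μ₀ = (μ_n·τ_n − τ_data·x̄)/τ₀ = (-13.9636·0.551629 − 0.538642·-13.9) / 0.012987 = -0.215603/0.012987 ≈ -16.6.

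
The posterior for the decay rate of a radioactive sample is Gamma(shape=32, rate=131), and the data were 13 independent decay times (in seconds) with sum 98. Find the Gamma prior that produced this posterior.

Gamma–exponential conjugacy: posterior shape = α + n, posterior rate = β + Σtᵢ.
So α = 32 − 13 = 19 and β = 131 − 98 = 33.

Gamma(shape=19, rate=33)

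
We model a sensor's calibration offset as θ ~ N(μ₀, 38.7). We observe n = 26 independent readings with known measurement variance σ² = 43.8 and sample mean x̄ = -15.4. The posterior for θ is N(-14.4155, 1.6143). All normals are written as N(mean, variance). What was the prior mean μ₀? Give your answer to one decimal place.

With known observation variance, the Normal–Normal posterior has precision τ_n = τ₀ + n/σ² and mean μ_n = (τ₀μ₀ + (n/σ²)x̄)/τ_n.
Here τ₀ = 1/38.7 = 0.025840 and τ_data = 26/43.8 = 0.593607, so τ_n = 0.619447.
Rearranging for μ₀: μ₀ = (μ_n·τ_n − τ_data·x̄)/τ₀ = (-14.4155·0.619447 − 0.593607·-15.4) / 0.025840 = 0.211910/0.025840 ≈ 8.2.

μ₀ = 8.2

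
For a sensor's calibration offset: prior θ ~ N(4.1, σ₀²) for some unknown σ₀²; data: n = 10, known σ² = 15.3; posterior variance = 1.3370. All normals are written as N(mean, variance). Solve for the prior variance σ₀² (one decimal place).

For the Normal–Normal model with known σ², precisions add: τ_n = τ₀ + n/σ².
So 1/σ₀² = 1/1.3370 − 10/15.3 = 0.747943 − 0.653595 = 0.094348.
Hence σ₀² = 1/0.094348 ≈ 10.6.

σ₀² = 10.6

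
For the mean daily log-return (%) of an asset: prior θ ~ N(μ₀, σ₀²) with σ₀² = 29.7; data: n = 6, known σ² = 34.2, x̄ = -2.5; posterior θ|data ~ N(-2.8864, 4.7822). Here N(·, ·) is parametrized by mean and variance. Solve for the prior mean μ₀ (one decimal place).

μ₀ = -4.9

The posterior mean is a precision-weighted average: μ_n = (τ₀μ₀ + τ_data·x̄)/(τ₀+τ_data), with τ₀=1/σ₀² and τ_data=n/σ².
Here τ₀ = 1/29.7 = 0.033670 and τ_data = 6/34.2 = 0.175439, so τ_n = 0.209109.
Rearranging for μ₀: μ₀ = (μ_n·τ_n − τ_data·x̄)/τ₀ = (-2.8864·0.209109 − 0.175439·-2.5) / 0.033670 = -0.164975/0.033670 ≈ -4.9.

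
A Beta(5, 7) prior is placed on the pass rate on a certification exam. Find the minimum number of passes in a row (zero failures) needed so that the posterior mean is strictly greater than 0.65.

After k passes and 0 failures the posterior is Beta(5+k, 7), with mean (5+k)/(5+7+k).
Set (5+k)/(12+k) > 0.65 and solve: k > (0.65·12 − 5)/(1 − 0.65) = 8.000.
The smallest integer exceeding 8.000 is 9.

k = 9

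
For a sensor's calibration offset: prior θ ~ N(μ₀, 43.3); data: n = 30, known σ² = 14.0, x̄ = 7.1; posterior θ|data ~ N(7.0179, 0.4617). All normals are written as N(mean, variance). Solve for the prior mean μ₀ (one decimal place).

The posterior mean is a precision-weighted average: μ_n = (τ₀μ₀ + τ_data·x̄)/(τ₀+τ_data), with τ₀=1/σ₀² and τ_data=n/σ².
Here τ₀ = 1/43.3 = 0.023095 and τ_data = 30/14.0 = 2.142857, so τ_n = 2.165952.
Rearranging for μ₀: μ₀ = (μ_n·τ_n − τ_data·x̄)/τ₀ = (7.0179·2.165952 − 2.142857·7.1) / 0.023095 = -0.013850/0.023095 ≈ -0.6.

μ₀ = -0.6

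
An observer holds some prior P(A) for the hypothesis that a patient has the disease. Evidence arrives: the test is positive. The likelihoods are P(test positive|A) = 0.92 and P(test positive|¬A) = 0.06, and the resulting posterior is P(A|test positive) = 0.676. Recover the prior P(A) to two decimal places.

Bayes' rule in odds form gives O(A|E) = O(A)·[P(E|A)/P(E|¬A)], hence O(A) = O(A|E)/LR.
Posterior odds = 0.676/(1−0.676) = 2.0864. LR = 0.92/0.06 = 15.3333.
Prior odds = 2.0864/15.3333 = 0.1361, so P(A) = 0.1361/(1+0.1361) ≈ 0.12.

P(A) = 0.12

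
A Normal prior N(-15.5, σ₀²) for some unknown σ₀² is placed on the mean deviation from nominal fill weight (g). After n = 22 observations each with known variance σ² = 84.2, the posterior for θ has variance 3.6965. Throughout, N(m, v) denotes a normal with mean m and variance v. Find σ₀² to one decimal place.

Posterior precision equals prior precision plus data precision: 1/σ_n² = 1/σ₀² + n/σ².
So 1/σ₀² = 1/3.6965 − 22/84.2 = 0.270526 − 0.261283 = 0.009243.
Hence σ₀² = 1/0.009243 ≈ 108.2.

σ₀² = 108.2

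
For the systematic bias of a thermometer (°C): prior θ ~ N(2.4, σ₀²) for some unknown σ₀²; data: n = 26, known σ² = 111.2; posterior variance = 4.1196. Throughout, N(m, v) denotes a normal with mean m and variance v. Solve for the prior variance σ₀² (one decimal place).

For the Normal–Normal model with known σ², precisions add: τ_n = τ₀ + n/σ².
So 1/σ₀² = 1/4.1196 − 26/111.2 = 0.242742 − 0.233813 = 0.008929.
Hence σ₀² = 1/0.008929 ≈ 112.0.

σ₀² = 112.0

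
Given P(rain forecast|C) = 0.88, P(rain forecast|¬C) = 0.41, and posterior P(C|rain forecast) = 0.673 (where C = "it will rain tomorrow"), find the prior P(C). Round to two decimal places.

P(C) = 0.49

Bayes' rule in odds form gives O(C|E) = O(C)·[P(E|C)/P(E|¬C)], hence O(C) = O(C|E)/LR.
Posterior odds = 0.673/(1−0.673) = 2.0581. LR = 0.88/0.41 = 2.1463.
Prior odds = 2.0581/2.1463 = 0.9589, so P(C) = 0.9589/(1+0.9589) ≈ 0.49.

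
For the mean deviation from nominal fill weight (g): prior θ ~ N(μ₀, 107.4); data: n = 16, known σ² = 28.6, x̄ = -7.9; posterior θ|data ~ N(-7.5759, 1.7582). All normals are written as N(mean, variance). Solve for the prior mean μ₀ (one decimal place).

The posterior mean is a precision-weighted average: μ_n = (τ₀μ₀ + τ_data·x̄)/(τ₀+τ_data), with τ₀=1/σ₀² and τ_data=n/σ².
Here τ₀ = 1/107.4 = 0.009311 and τ_data = 16/28.6 = 0.559441, so τ_n = 0.568752.
Rearranging for μ₀: μ₀ = (μ_n·τ_n − τ_data·x̄)/τ₀ = (-7.5759·0.568752 − 0.559441·-7.9) / 0.009311 = 0.110776/0.009311 ≈ 11.9.

μ₀ = 11.9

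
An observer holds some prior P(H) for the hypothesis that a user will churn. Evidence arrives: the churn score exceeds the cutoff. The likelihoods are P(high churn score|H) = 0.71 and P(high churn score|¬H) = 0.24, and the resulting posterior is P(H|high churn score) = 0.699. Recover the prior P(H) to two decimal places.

In odds form, posterior odds = prior odds × likelihood ratio, so prior odds = posterior odds ÷ LR.
Posterior odds = 0.699/(1−0.699) = 2.3223. LR = 0.71/0.24 = 2.9583.
Prior odds = 2.3223/2.9583 = 0.7850, so P(H) = 0.7850/(1+0.7850) ≈ 0.44.

P(H) = 0.44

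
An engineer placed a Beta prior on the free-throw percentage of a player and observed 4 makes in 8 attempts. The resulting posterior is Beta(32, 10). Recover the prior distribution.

Beta(28, 6)

Beta is conjugate to the binomial likelihood: posterior = Beta(α+s, β+f).
So α = 32 − 4 = 28 and β = 10 − 4 = 6.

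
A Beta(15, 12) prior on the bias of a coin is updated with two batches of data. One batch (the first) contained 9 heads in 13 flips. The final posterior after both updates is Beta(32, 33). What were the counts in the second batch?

8 heads and 17 tails

Sequential conjugate updates are equivalent to a single update on the pooled data, so total successes = posterior α − prior α and total failures = posterior β − prior β.
Total across both batches: 32−15=17 heads, 33−12=21 tails.
Subtract the first batch: 17−9=8 heads and 21−4=17 tails.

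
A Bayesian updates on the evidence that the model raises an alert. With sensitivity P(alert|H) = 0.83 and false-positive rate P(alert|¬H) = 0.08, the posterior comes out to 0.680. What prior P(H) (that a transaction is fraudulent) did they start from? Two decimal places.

P(H) = 0.17

Bayes' rule in odds form gives O(H|E) = O(H)·[P(E|H)/P(E|¬H)], hence O(H) = O(H|E)/LR.
Posterior odds = 0.680/(1−0.680) = 2.1250. LR = 0.83/0.08 = 10.3750.
Prior odds = 2.1250/10.3750 = 0.2048, so P(H) = 0.2048/(1+0.2048) ≈ 0.17.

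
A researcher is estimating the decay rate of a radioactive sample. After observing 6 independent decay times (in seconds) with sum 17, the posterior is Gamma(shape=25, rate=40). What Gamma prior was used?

Gamma(shape=19, rate=23)

For an exponential likelihood with a Gamma(α, β) prior on the rate, n observations with total T give posterior Gamma(α+n, β+T).
So α = 25 − 6 = 19 and β = 40 − 17 = 23.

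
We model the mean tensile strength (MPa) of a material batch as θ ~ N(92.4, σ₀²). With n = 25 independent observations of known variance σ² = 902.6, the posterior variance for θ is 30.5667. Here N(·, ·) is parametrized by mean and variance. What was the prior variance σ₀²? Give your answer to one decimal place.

σ₀² = 199.3

Posterior precision equals prior precision plus data precision: 1/σ_n² = 1/σ₀² + n/σ².
So 1/σ₀² = 1/30.5667 − 25/902.6 = 0.032715 − 0.027698 = 0.005017.
Hence σ₀² = 1/0.005017 ≈ 199.3.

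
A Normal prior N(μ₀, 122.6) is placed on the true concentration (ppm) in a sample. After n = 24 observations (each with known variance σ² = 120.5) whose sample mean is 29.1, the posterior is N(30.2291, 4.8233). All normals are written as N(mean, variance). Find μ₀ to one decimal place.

The posterior mean is a precision-weighted average: μ_n = (τ₀μ₀ + τ_data·x̄)/(τ₀+τ_data), with τ₀=1/σ₀² and τ_data=n/σ².
Here τ₀ = 1/122.6 = 0.008157 and τ_data = 24/120.5 = 0.199170, so τ_n = 0.207327.
Rearranging for μ₀: μ₀ = (μ_n·τ_n − τ_data·x̄)/τ₀ = (30.2291·0.207327 − 0.199170·29.1) / 0.008157 = 0.471462/0.008157 ≈ 57.8.

μ₀ = 57.8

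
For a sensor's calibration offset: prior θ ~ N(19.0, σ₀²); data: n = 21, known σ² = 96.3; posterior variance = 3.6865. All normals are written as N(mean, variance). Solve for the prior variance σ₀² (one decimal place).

σ₀² = 18.8

For the Normal–Normal model with known σ², precisions add: τ_n = τ₀ + n/σ².
So 1/σ₀² = 1/3.6865 − 21/96.3 = 0.271260 − 0.218069 = 0.053191.
Hence σ₀² = 1/0.053191 ≈ 18.8.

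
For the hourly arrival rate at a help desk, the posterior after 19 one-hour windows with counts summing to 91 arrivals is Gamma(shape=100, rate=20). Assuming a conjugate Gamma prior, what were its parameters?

Gamma–Poisson conjugacy: posterior shape = α + Σxᵢ, posterior rate = β + n.
So α = 100 − 91 = 9 and β = 20 − 19 = 1.

Gamma(shape=9, rate=1)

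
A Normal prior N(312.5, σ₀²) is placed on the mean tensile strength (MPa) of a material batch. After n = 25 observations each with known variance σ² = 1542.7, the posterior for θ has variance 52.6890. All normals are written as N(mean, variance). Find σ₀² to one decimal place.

σ₀² = 360.5

For the Normal–Normal model with known σ², precisions add: τ_n = τ₀ + n/σ².
So 1/σ₀² = 1/52.6890 − 25/1542.7 = 0.018979 − 0.016205 = 0.002774.
Hence σ₀² = 1/0.002774 ≈ 360.5.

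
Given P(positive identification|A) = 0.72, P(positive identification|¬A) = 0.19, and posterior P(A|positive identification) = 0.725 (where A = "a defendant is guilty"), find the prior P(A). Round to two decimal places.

P(A) = 0.41

In odds form, posterior odds = prior odds × likelihood ratio, so prior odds = posterior odds ÷ LR.
Posterior odds = 0.725/(1−0.725) = 2.6364. LR = 0.72/0.19 = 3.7895.
Prior odds = 2.6364/3.7895 = 0.6957, so P(A) = 0.6957/(1+0.6957) ≈ 0.41.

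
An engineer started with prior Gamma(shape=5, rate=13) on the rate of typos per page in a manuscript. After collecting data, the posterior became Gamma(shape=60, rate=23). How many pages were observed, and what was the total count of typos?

n = 10 pages with total 55 typos

A Gamma(α, β) prior (rate parametrization) on a Poisson rate with n observations summing to S gives posterior Gamma(α+S, β+n).
Matching: Σxᵢ = 60 − 5 = 55 and n = 23 − 13 = 10.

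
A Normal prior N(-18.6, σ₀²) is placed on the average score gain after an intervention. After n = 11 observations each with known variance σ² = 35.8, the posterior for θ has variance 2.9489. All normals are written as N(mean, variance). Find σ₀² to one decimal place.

σ₀² = 31.4

For the Normal–Normal model with known σ², precisions add: τ_n = τ₀ + n/σ².
So 1/σ₀² = 1/2.9489 − 11/35.8 = 0.339109 − 0.307263 = 0.031846.
Hence σ₀² = 1/0.031846 ≈ 31.4.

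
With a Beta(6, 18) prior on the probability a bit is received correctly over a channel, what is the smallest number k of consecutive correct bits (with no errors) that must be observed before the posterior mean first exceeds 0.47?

After k correct bits and 0 errors the posterior is Beta(6+k, 18), with mean (6+k)/(6+18+k).
Set (6+k)/(24+k) > 0.47 and solve: k > (0.47·24 − 6)/(1 − 0.47) = 9.962.
The smallest integer exceeding 9.962 is 10.

k = 10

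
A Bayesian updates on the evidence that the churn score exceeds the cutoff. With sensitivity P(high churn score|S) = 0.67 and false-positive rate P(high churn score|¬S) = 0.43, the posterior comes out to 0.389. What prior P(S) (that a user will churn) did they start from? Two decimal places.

P(S) = 0.29

Bayes' rule in odds form gives O(S|E) = O(S)·[P(E|S)/P(E|¬S)], hence O(S) = O(S|E)/LR.
Posterior odds = 0.389/(1−0.389) = 0.6367. LR = 0.67/0.43 = 1.5581.
Prior odds = 0.6367/1.5581 = 0.4086, so P(S) = 0.4086/(1+0.4086) ≈ 0.29.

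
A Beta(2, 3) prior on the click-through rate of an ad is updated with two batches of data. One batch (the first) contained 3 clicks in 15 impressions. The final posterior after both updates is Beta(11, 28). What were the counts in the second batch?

6 clicks and 13 non-clicks

Sequential conjugate updates are equivalent to a single update on the pooled data, so total successes = posterior α − prior α and total failures = posterior β − prior β.
Total across both batches: 11−2=9 clicks, 28−3=25 non-clicks.
Subtract the first batch: 9−3=6 clicks and 25−12=13 non-clicks.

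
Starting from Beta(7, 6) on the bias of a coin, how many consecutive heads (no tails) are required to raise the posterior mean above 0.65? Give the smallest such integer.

k = 5

After k heads and 0 tails the posterior is Beta(7+k, 6), with mean (7+k)/(7+6+k).
Set (7+k)/(13+k) > 0.65 and solve: k > (0.65·13 − 7)/(1 − 0.65) = 4.143.
The smallest integer exceeding 4.143 is 5.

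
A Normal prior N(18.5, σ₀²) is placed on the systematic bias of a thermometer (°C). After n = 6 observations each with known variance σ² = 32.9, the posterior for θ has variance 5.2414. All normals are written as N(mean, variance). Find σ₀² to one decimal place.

σ₀² = 118.8

Posterior precision equals prior precision plus data precision: 1/σ_n² = 1/σ₀² + n/σ².
So 1/σ₀² = 1/5.2414 − 6/32.9 = 0.190789 − 0.182371 = 0.008418.
Hence σ₀² = 1/0.008418 ≈ 118.8.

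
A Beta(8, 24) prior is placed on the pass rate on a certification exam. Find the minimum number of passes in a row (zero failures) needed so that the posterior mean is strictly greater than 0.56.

k = 23

After k passes and 0 failures the posterior is Beta(8+k, 24), with mean (8+k)/(8+24+k).
Set (8+k)/(32+k) > 0.56 and solve: k > (0.56·32 − 8)/(1 − 0.56) = 22.545.
The smallest integer exceeding 22.545 is 23.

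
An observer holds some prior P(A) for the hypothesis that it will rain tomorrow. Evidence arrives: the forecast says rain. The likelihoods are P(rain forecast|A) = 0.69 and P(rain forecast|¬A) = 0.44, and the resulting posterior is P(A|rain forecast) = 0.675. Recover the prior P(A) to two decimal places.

Bayes' rule in odds form gives O(A|E) = O(A)·[P(E|A)/P(E|¬A)], hence O(A) = O(A|E)/LR.
Posterior odds = 0.675/(1−0.675) = 2.0769. LR = 0.69/0.44 = 1.5682.
Prior odds = 2.0769/1.5682 = 1.3244, so P(A) = 1.3244/(1+1.3244) ≈ 0.57.

P(A) = 0.57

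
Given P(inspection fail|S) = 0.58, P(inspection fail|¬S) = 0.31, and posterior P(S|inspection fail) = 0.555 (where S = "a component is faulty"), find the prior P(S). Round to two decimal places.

P(S) = 0.40

In odds form, posterior odds = prior odds × likelihood ratio, so prior odds = posterior odds ÷ LR.
Posterior odds = 0.555/(1−0.555) = 1.2472. LR = 0.58/0.31 = 1.8710.
Prior odds = 1.2472/1.8710 = 0.6666, so P(S) = 0.6666/(1+0.6666) ≈ 0.40.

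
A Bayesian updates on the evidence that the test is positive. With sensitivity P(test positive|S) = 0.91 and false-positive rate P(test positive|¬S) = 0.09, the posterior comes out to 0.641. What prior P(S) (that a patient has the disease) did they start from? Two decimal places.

P(S) = 0.15

In odds form, posterior odds = prior odds × likelihood ratio, so prior odds = posterior odds ÷ LR.
Posterior odds = 0.641/(1−0.641) = 1.7855. LR = 0.91/0.09 = 10.1111.
Prior odds = 1.7855/10.1111 = 0.1766, so P(S) = 0.1766/(1+0.1766) ≈ 0.15.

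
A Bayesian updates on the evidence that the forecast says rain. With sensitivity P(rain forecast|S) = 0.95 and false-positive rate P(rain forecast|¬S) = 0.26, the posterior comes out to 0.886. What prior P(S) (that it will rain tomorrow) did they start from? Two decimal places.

Bayes' rule in odds form gives O(S|E) = O(S)·[P(E|S)/P(E|¬S)], hence O(S) = O(S|E)/LR.
Posterior odds = 0.886/(1−0.886) = 7.7719. LR = 0.95/0.26 = 3.6538.
Prior odds = 7.7719/3.6538 = 2.1271, so P(S) = 2.1271/(1+2.1271) ≈ 0.68.

P(S) = 0.68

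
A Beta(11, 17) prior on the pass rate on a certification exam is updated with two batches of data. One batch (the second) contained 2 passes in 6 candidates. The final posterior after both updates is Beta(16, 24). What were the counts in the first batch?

3 passes and 3 failures

Sequential conjugate updates are equivalent to a single update on the pooled data, so total successes = posterior α − prior α and total failures = posterior β − prior β.
Total across both batches: 16−11=5 passes, 24−17=7 failures.
Subtract the second batch: 5−2=3 passes and 7−4=3 failures.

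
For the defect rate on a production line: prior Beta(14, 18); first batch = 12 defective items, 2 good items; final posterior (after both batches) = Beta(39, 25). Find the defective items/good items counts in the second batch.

13 defective items and 5 good items

Sequential conjugate updates are equivalent to a single update on the pooled data, so total successes = posterior α − prior α and total failures = posterior β − prior β.
Total across both batches: 39−14=25 defective items, 25−18=7 good items.
Subtract the first batch: 25−12=13 defective items and 7−2=5 good items.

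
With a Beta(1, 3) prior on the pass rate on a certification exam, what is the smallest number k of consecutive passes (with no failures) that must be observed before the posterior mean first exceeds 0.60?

After k passes and 0 failures the posterior is Beta(1+k, 3), with mean (1+k)/(1+3+k).
Set (1+k)/(4+k) > 0.60 and solve: k > (0.60·4 − 1)/(1 − 0.60) = 3.500.
The smallest integer exceeding 3.500 is 4, and checking k=4: (5)/(8) = 0.6250 > 0.60.

k = 4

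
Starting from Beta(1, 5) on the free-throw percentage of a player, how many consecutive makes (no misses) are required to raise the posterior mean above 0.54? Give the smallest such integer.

After k makes and 0 misses the posterior is Beta(1+k, 5), with mean (1+k)/(1+5+k).
Set (1+k)/(6+k) > 0.54 and solve: k > (0.54·6 − 1)/(1 − 0.54) = 4.870.
The smallest integer exceeding 4.870 is 5.

k = 5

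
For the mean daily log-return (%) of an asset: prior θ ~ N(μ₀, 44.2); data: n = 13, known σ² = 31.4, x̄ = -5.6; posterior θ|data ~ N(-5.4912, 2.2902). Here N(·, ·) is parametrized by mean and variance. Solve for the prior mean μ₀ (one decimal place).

μ₀ = -3.5

With known observation variance, the Normal–Normal posterior has precision τ_n = τ₀ + n/σ² and mean μ_n = (τ₀μ₀ + (n/σ²)x̄)/τ_n.
Here τ₀ = 1/44.2 = 0.022624 and τ_data = 13/31.4 = 0.414013, so τ_n = 0.436637.
Rearranging for μ₀: μ₀ = (μ_n·τ_n − τ_data·x̄)/τ₀ = (-5.4912·0.436637 − 0.414013·-5.6) / 0.022624 = -0.079188/0.022624 ≈ -3.5.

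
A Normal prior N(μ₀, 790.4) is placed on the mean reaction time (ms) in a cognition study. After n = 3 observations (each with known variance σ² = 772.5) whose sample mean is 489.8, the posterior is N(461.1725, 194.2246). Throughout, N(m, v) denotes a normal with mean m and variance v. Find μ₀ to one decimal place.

With known observation variance, the Normal–Normal posterior has precision τ_n = τ₀ + n/σ² and mean μ_n = (τ₀μ₀ + (n/σ²)x̄)/τ_n.
Here τ₀ = 1/790.4 = 0.001265 and τ_data = 3/772.5 = 0.003883, so τ_n = 0.005148.
Rearranging for μ₀: μ₀ = (μ_n·τ_n − τ_data·x̄)/τ₀ = (461.1725·0.005148 − 0.003883·489.8) / 0.001265 = 0.472223/0.001265 ≈ 373.3.

μ₀ = 373.3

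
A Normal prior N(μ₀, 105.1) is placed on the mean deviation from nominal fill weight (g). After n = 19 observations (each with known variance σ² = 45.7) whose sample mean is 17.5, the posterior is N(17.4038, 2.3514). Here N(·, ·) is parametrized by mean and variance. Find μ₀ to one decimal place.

μ₀ = 13.2

With known observation variance, the Normal–Normal posterior has precision τ_n = τ₀ + n/σ² and mean μ_n = (τ₀μ₀ + (n/σ²)x̄)/τ_n.
Here τ₀ = 1/105.1 = 0.009515 and τ_data = 19/45.7 = 0.415755, so τ_n = 0.425270.
Rearranging for μ₀: μ₀ = (μ_n·τ_n − τ_data·x̄)/τ₀ = (17.4038·0.425270 − 0.415755·17.5) / 0.009515 = 0.125602/0.009515 ≈ 13.2.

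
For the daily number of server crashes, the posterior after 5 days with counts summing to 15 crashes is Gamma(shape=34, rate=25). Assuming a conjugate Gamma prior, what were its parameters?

Gamma–Poisson conjugacy: posterior shape = α + Σxᵢ, posterior rate = β + n.
So α = 34 − 15 = 19 and β = 25 − 5 = 20.

Gamma(shape=19, rate=20)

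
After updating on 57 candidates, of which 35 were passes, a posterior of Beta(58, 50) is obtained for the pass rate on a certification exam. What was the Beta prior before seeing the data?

Beta is conjugate to the binomial likelihood: posterior = Beta(a+s, b+f).
Subtract the data counts: 58−35=23, 50−22=28.

Beta(23, 28)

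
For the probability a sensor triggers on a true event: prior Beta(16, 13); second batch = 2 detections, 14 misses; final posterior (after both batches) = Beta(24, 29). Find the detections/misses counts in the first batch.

6 detections and 2 misses

Sequential conjugate updates are equivalent to a single update on the pooled data, so total successes = posterior α − prior α and total failures = posterior β − prior β.
Total across both batches: 24−16=8 detections, 29−13=16 misses.
Subtract the second batch: 8−2=6 detections and 16−14=2 misses.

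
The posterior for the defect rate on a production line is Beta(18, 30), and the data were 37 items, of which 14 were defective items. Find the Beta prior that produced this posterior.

Beta(4, 7)

Under Beta–binomial conjugacy the posterior parameters are (α+s, β+f).
Subtract the data counts: 18−14=4, 30−23=7.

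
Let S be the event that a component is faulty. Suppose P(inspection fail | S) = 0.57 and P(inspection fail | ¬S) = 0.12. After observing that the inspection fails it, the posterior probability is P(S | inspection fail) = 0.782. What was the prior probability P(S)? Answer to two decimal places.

P(S) = 0.43

In odds form, posterior odds = prior odds × likelihood ratio, so prior odds = posterior odds ÷ LR.
Posterior odds = 0.782/(1−0.782) = 3.5872. LR = 0.57/0.12 = 4.7500.
Prior odds = 3.5872/4.7500 = 0.7552, so P(S) = 0.7552/(1+0.7552) ≈ 0.43.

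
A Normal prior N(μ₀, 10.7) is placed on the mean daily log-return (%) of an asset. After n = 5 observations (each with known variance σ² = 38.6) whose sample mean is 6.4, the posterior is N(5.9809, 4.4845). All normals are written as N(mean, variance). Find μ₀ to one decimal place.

μ₀ = 5.4

The posterior mean is a precision-weighted average: μ_n = (τ₀μ₀ + τ_data·x̄)/(τ₀+τ_data), with τ₀=1/σ₀² and τ_data=n/σ².
Here τ₀ = 1/10.7 = 0.093458 and τ_data = 5/38.6 = 0.129534, so τ_n = 0.222992.
Rearranging for μ₀: μ₀ = (μ_n·τ_n − τ_data·x̄)/τ₀ = (5.9809·0.222992 − 0.129534·6.4) / 0.093458 = 0.504675/0.093458 ≈ 5.4.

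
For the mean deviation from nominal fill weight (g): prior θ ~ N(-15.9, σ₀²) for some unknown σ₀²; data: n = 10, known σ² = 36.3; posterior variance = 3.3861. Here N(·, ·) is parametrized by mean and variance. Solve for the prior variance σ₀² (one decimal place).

For the Normal–Normal model with known σ², precisions add: τ_n = τ₀ + n/σ².
So 1/σ₀² = 1/3.3861 − 10/36.3 = 0.295325 − 0.275482 = 0.019843.
Hence σ₀² = 1/0.019843 ≈ 50.4.

σ₀² = 50.4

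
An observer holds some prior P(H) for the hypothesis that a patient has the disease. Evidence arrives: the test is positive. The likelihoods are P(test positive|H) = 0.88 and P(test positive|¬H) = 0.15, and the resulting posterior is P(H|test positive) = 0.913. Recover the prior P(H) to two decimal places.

P(H) = 0.64

Bayes' rule in odds form gives O(H|E) = O(H)·[P(E|H)/P(E|¬H)], hence O(H) = O(H|E)/LR.
Posterior odds = 0.913/(1−0.913) = 10.4943. LR = 0.88/0.15 = 5.8667.
Prior odds = 10.4943/5.8667 = 1.7888, so P(H) = 1.7888/(1+1.7888) ≈ 0.64.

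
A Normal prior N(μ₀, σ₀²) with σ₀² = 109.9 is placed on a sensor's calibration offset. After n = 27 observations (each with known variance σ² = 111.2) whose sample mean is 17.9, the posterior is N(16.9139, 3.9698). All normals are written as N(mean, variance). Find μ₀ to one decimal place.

μ₀ = -9.4

The posterior mean is a precision-weighted average: μ_n = (τ₀μ₀ + τ_data·x̄)/(τ₀+τ_data), with τ₀=1/σ₀² and τ_data=n/σ².
Here τ₀ = 1/109.9 = 0.009099 and τ_data = 27/111.2 = 0.242806, so τ_n = 0.251905.
Rearranging for μ₀: μ₀ = (μ_n·τ_n − τ_data·x̄)/τ₀ = (16.9139·0.251905 − 0.242806·17.9) / 0.009099 = -0.085531/0.009099 ≈ -9.4.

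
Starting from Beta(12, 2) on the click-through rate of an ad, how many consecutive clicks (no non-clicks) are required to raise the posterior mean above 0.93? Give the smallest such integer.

k = 15

After k clicks and 0 non-clicks the posterior is Beta(12+k, 2), with mean (12+k)/(12+2+k).
Set (12+k)/(14+k) > 0.93 and solve: k > (0.93·14 − 12)/(1 − 0.93) = 14.571.
The smallest integer exceeding 14.571 is 15.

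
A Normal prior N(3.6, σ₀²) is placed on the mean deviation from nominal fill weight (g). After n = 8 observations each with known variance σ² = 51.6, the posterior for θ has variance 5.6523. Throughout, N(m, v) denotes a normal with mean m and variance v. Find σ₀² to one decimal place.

For the Normal–Normal model with known σ², precisions add: τ_n = τ₀ + n/σ².
So 1/σ₀² = 1/5.6523 − 8/51.6 = 0.176919 − 0.155039 = 0.021880.
Hence σ₀² = 1/0.021880 ≈ 45.7.

σ₀² = 45.7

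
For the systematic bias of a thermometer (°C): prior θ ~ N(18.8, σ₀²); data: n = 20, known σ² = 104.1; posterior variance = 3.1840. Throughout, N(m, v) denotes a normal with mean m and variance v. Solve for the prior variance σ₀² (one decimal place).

For the Normal–Normal model with known σ², precisions add: τ_n = τ₀ + n/σ².
So 1/σ₀² = 1/3.1840 − 20/104.1 = 0.314070 − 0.192123 = 0.121947.
Hence σ₀² = 1/0.121947 ≈ 8.2.

σ₀² = 8.2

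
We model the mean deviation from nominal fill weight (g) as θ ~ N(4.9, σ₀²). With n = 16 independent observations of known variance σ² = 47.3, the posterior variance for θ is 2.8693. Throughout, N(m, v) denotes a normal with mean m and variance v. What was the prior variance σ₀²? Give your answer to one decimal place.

σ₀² = 97.6

For the Normal–Normal model with known σ², precisions add: τ_n = τ₀ + n/σ².
So 1/σ₀² = 1/2.8693 − 16/47.3 = 0.348517 − 0.338266 = 0.010251.
Hence σ₀² = 1/0.010251 ≈ 97.6.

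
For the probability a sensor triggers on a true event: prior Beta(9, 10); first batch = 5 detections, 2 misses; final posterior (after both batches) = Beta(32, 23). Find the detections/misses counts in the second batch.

Because Beta–binomial updating is additive in the counts, the combined data contributed (α_post−α_prior, β_post−β_prior) successes and failures.
Total across both batches: 32−9=23 detections, 23−10=13 misses.
Subtract the first batch: 23−5=18 detections and 13−2=11 misses.

18 detections and 11 misses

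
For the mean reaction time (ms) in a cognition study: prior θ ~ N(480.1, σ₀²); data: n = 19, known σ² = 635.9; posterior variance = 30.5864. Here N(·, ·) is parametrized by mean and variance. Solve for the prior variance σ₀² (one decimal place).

Posterior precision equals prior precision plus data precision: 1/σ_n² = 1/σ₀² + n/σ².
So 1/σ₀² = 1/30.5864 − 19/635.9 = 0.032694 − 0.029879 = 0.002815.
Hence σ₀² = 1/0.002815 ≈ 355.2.

σ₀² = 355.2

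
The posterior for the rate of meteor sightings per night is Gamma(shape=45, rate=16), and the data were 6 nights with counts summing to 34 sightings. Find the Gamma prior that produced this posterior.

Gamma–Poisson conjugacy: posterior shape = α + Σxᵢ, posterior rate = β + n.
So α = 45 − 34 = 11 and β = 16 − 6 = 10.

Gamma(shape=11, rate=10)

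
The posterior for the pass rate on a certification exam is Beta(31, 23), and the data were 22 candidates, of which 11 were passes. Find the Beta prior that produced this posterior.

A Beta(α, β) prior with s successes and f failures in binomial data gives a Beta(α+s, β+f) posterior.
So α = 31 − 11 = 20 and β = 23 − 11 = 12.

Beta(20, 12)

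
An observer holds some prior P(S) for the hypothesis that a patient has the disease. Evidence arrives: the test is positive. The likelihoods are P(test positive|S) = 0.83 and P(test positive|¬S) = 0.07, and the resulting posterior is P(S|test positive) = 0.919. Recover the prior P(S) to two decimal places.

Bayes' rule in odds form gives O(S|E) = O(S)·[P(E|S)/P(E|¬S)], hence O(S) = O(S|E)/LR.
Posterior odds = 0.919/(1−0.919) = 11.3457. LR = 0.83/0.07 = 11.8571.
Prior odds = 11.3457/11.8571 = 0.9569, so P(S) = 0.9569/(1+0.9569) ≈ 0.49.

P(S) = 0.49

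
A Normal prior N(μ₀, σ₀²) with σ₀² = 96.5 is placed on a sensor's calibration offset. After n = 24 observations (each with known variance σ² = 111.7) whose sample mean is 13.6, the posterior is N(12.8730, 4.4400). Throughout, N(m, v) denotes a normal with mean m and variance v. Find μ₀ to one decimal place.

The posterior mean is a precision-weighted average: μ_n = (τ₀μ₀ + τ_data·x̄)/(τ₀+τ_data), with τ₀=1/σ₀² and τ_data=n/σ².
Here τ₀ = 1/96.5 = 0.010363 and τ_data = 24/111.7 = 0.214861, so τ_n = 0.225224.
Rearranging for μ₀: μ₀ = (μ_n·τ_n − τ_data·x̄)/τ₀ = (12.8730·0.225224 − 0.214861·13.6) / 0.010363 = -0.022801/0.010363 ≈ -2.2.

μ₀ = -2.2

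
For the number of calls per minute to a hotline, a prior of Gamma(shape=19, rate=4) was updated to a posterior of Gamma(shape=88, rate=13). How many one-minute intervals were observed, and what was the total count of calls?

n = 9 one-minute intervals with total 69 calls

A Gamma(α, β) prior (rate parametrization) on a Poisson rate with n observations summing to S gives posterior Gamma(α+S, β+n).
Matching: Σxᵢ = 88 − 19 = 69 and n = 13 − 4 = 9.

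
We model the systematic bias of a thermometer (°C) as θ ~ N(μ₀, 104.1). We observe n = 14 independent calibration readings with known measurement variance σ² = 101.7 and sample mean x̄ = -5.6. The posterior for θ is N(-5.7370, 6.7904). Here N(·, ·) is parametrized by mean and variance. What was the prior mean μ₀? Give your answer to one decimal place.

μ₀ = -7.7

The posterior mean is a precision-weighted average: μ_n = (τ₀μ₀ + τ_data·x̄)/(τ₀+τ_data), with τ₀=1/σ₀² and τ_data=n/σ².
Here τ₀ = 1/104.1 = 0.009606 and τ_data = 14/101.7 = 0.137660, so τ_n = 0.147266.
Rearranging for μ₀: μ₀ = (μ_n·τ_n − τ_data·x̄)/τ₀ = (-5.7370·0.147266 − 0.137660·-5.6) / 0.009606 = -0.073969/0.009606 ≈ -7.7.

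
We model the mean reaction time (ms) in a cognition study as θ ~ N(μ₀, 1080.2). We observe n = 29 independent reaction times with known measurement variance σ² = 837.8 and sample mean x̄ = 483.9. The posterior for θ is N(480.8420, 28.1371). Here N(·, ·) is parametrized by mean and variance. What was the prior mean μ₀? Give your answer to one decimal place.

μ₀ = 366.5

With known observation variance, the Normal–Normal posterior has precision τ_n = τ₀ + n/σ² and mean μ_n = (τ₀μ₀ + (n/σ²)x̄)/τ_n.
Here τ₀ = 1/1080.2 = 0.000926 and τ_data = 29/837.8 = 0.034614, so τ_n = 0.035540.
Rearranging for μ₀: μ₀ = (μ_n·τ_n − τ_data·x̄)/τ₀ = (480.8420·0.035540 − 0.034614·483.9) / 0.000926 = 0.339410/0.000926 ≈ 366.5.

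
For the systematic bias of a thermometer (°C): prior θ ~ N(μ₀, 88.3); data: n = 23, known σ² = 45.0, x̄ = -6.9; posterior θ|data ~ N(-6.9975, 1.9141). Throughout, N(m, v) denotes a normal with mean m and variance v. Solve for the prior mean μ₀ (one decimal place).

With known observation variance, the Normal–Normal posterior has precision τ_n = τ₀ + n/σ² and mean μ_n = (τ₀μ₀ + (n/σ²)x̄)/τ_n.
Here τ₀ = 1/88.3 = 0.011325 and τ_data = 23/45.0 = 0.511111, so τ_n = 0.522436.
Rearranging for μ₀: μ₀ = (μ_n·τ_n − τ_data·x̄)/τ₀ = (-6.9975·0.522436 − 0.511111·-6.9) / 0.011325 = -0.129080/0.011325 ≈ -11.4.

μ₀ = -11.4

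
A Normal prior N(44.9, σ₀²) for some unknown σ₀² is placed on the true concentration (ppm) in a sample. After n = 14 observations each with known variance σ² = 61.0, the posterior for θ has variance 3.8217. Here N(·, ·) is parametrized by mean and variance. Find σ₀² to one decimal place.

Posterior precision equals prior precision plus data precision: 1/σ_n² = 1/σ₀² + n/σ².
So 1/σ₀² = 1/3.8217 − 14/61.0 = 0.261664 − 0.229508 = 0.032156.
Hence σ₀² = 1/0.032156 ≈ 31.1.

σ₀² = 31.1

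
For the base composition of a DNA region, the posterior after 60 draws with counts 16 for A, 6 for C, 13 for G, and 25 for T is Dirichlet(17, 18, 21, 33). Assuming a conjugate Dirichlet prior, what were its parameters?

Dirichlet(1, 12, 8, 8)

For a Dirichlet(α) prior with multinomial counts c, the posterior is Dirichlet(α + c) componentwise.
Subtract each count from the matching posterior parameter: 17−16=1, 18−6=12, 21−13=8, 33−25=8.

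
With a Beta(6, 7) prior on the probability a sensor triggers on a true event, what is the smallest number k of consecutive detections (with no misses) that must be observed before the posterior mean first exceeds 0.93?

After k detections and 0 misses the posterior is Beta(6+k, 7), with mean (6+k)/(6+7+k).
Set (6+k)/(13+k) > 0.93 and solve: k > (0.93·13 − 6)/(1 − 0.93) = 87.000.
The smallest integer exceeding 87.000 is 88, and checking k=88: (94)/(101) = 0.9307 > 0.93.

k = 88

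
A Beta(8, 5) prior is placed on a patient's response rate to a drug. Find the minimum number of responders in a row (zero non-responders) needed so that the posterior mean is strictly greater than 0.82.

After k responders and 0 non-responders the posterior is Beta(8+k, 5), with mean (8+k)/(8+5+k).
Set (8+k)/(13+k) > 0.82 and solve: k > (0.82·13 − 8)/(1 − 0.82) = 14.778.
The smallest integer exceeding 14.778 is 15, and checking k=15: (23)/(28) = 0.8214 > 0.82.

k = 15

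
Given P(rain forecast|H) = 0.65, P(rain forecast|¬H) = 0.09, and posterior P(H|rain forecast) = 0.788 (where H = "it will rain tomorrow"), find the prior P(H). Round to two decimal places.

P(H) = 0.34

Bayes' rule in odds form gives O(H|E) = O(H)·[P(E|H)/P(E|¬H)], hence O(H) = O(H|E)/LR.
Posterior odds = 0.788/(1−0.788) = 3.7170. LR = 0.65/0.09 = 7.2222.
Prior odds = 3.7170/7.2222 = 0.5147, so P(H) = 0.5147/(1+0.5147) ≈ 0.34.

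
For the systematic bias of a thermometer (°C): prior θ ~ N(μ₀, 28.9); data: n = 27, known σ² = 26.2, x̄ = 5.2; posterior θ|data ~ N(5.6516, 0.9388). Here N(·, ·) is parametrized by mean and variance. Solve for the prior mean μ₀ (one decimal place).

With known observation variance, the Normal–Normal posterior has precision τ_n = τ₀ + n/σ² and mean μ_n = (τ₀μ₀ + (n/σ²)x̄)/τ_n.
Here τ₀ = 1/28.9 = 0.034602 and τ_data = 27/26.2 = 1.030534, so τ_n = 1.065136.
Rearranging for μ₀: μ₀ = (μ_n·τ_n − τ_data·x̄)/τ₀ = (5.6516·1.065136 − 1.030534·5.2) / 0.034602 = 0.660946/0.034602 ≈ 19.1.

μ₀ = 19.1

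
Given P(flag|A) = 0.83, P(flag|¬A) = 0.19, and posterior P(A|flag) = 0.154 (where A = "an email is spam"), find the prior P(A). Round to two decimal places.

Bayes' rule in odds form gives O(A|E) = O(A)·[P(E|A)/P(E|¬A)], hence O(A) = O(A|E)/LR.
Posterior odds = 0.154/(1−0.154) = 0.1820. LR = 0.83/0.19 = 4.3684.
Prior odds = 0.1820/4.3684 = 0.0417, so P(A) = 0.0417/(1+0.0417) ≈ 0.04.

P(A) = 0.04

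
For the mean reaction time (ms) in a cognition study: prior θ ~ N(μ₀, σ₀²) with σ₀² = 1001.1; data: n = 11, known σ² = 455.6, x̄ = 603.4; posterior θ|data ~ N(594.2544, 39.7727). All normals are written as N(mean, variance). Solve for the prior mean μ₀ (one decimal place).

μ₀ = 373.2

The posterior mean is a precision-weighted average: μ_n = (τ₀μ₀ + τ_data·x̄)/(τ₀+τ_data), with τ₀=1/σ₀² and τ_data=n/σ².
Here τ₀ = 1/1001.1 = 0.000999 and τ_data = 11/455.6 = 0.024144, so τ_n = 0.025143.
Rearranging for μ₀: μ₀ = (μ_n·τ_n − τ_data·x̄)/τ₀ = (594.2544·0.025143 − 0.024144·603.4) / 0.000999 = 0.372849/0.000999 ≈ 373.2.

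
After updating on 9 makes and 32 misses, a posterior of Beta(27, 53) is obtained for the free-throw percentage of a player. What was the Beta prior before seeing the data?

Under Beta–binomial conjugacy the posterior parameters are (a+s, b+f).
Subtract the data counts: 27−9=18, 53−32=21.

Beta(18, 21)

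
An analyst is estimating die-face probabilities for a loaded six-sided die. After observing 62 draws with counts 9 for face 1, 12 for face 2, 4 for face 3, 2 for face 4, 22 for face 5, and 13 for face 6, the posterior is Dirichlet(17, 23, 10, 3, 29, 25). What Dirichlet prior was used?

Dirichlet(8, 11, 6, 1, 7, 12)

For a Dirichlet(α) prior with multinomial counts c, the posterior is Dirichlet(α + c) componentwise.
Subtract each count from the matching posterior parameter: 17−9=8, 23−12=11, 10−4=6, 3−2=1, 29−22=7, 25−13=12.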